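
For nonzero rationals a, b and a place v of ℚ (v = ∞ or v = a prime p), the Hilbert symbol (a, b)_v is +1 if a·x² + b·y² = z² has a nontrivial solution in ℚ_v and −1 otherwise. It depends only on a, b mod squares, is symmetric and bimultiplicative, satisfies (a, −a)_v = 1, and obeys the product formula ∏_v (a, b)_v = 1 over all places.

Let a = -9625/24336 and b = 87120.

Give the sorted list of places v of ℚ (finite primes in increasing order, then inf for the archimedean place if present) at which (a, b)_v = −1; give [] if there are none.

Mod squares: a ≡ -385, b ≡ 5. Check v ∈ {∞, 2, 3, 5, 7, 11, 13}.
v=11: a=11^1·(≡4), b=11^2·(≡5) mod 11; (4|11)=+1, (5|11)=+1; (−1)^{1·2·5}·(+1)^2·(+1)^1 = +1.
v=2: v_2(a)=-4, v_2(b)=4; units ≡ 7, 5 (mod 8); ε·ε+αω+βω = 1·0+-4·1+4·0 ≡ 0  ⇒  (a,b)_2 = +1.
v=13: a=13^-2·(≡8), b=13^0·(≡7) mod 13; (8|13)=-1, (7|13)=-1; (−1)^{-2·0·6}·(-1)^0·(-1)^-2 = +1.
v=7: a=7^1·(≡1), b=7^0·(≡5) mod 7; (1|7)=+1, (5|7)=-1; (−1)^{1·0·3}·(+1)^0·(-1)^1 = -1.
v=3: a=3^-2·(≡2), b=3^2·(≡2) mod 3; (2|3)=-1, (2|3)=-1; (−1)^{-2·2·1}·(-1)^2·(-1)^-2 = +1.
v=5: a=5^3·(≡3), b=5^1·(≡4) mod 5; (3|5)=-1, (4|5)=+1; (−1)^{3·1·2}·(-1)^1·(+1)^3 = -1.
v=∞: -385 < 0 and 5 > 0  ⇒  (a,b)_∞ = +1.
|Ram(-385, 5)| = 2, even; anisotropic at {5, 7}.

[5, 7]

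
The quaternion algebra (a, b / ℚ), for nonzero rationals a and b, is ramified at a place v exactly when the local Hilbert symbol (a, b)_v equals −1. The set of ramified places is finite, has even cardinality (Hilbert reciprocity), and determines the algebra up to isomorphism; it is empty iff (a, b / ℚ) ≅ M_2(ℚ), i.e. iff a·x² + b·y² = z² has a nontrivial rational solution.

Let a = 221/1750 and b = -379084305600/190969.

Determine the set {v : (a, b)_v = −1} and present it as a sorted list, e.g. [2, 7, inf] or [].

[2, 7, 13, 17]

Mod squares: a ≡ 15470, b ≡ -11. Check v ∈ {∞, 2, 3, 5, 7, 11, 13, 17, 19, 23}.
v=5: a=5^-3·(≡4), b=5^2·(≡4) mod 5; (4|5)=+1, (4|5)=+1; (−1)^{-3·2·2}·(+1)^2·(+1)^-3 = +1.
v=7: a=7^-1·(≡5), b=7^2·(≡3) mod 7; (5|7)=-1, (3|7)=-1; (−1)^{-1·2·3}·(-1)^2·(-1)^-1 = -1.
v=2: v_2(a)=-1, v_2(b)=6; units ≡ 7, 5 (mod 8); ε·ε+αω+βω = 1·0+-1·1+6·0 ≡ 1  ⇒  (a,b)_2 = -1.
v=17: a=17^1·(≡4), b=17^2·(≡10) mod 17; (4|17)=+1, (10|17)=-1; (−1)^{1·2·8}·(+1)^2·(-1)^1 = -1.
v=23: a=23^0·(≡7), b=23^-2·(≡8) mod 23; (7|23)=-1, (8|23)=+1; (−1)^{0·-2·11}·(-1)^-2·(+1)^0 = +1.
v=11: a=11^0·(≡1), b=11^1·(≡8) mod 11; (1|11)=+1, (8|11)=-1; (−1)^{0·1·5}·(+1)^1·(-1)^0 = +1.
v=∞: 15470 > 0 and -11 < 0  ⇒  (a,b)_∞ = +1.
v=19: a=19^0·(≡6), b=19^-2·(≡12) mod 19; (6|19)=+1, (12|19)=-1; (−1)^{0·-2·9}·(+1)^-2·(-1)^0 = +1.
v=3: a=3^0·(≡2), b=3^2·(≡1) mod 3; (2|3)=-1, (1|3)=+1; (−1)^{0·2·1}·(-1)^2·(+1)^0 = +1.
v=13: a=13^1·(≡7), b=13^2·(≡6) mod 13; (7|13)=-1, (6|13)=-1; (−1)^{1·2·6}·(-1)^2·(-1)^1 = -1.
(15470, -11 / ℚ) ramifies at {2, 7, 13, 17}: a division algebra.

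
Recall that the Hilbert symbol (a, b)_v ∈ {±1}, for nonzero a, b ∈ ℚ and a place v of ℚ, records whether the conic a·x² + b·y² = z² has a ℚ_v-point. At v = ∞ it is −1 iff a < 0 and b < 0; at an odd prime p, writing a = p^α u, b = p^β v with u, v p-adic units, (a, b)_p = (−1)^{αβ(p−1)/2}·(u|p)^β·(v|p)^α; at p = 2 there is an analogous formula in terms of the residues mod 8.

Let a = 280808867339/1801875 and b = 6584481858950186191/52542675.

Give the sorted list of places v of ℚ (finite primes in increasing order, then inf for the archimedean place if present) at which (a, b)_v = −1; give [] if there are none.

(a, b) ≡ (601953, 7293) mod (ℚ^×)²; places V = {2, 3, 5, 7, 11, 13, 17, 29, 31, 37, 41, ∞}.
(a,b)_13: α=4, u≡9; β=5, v≡8 (mod 13); (9|13)=+1, (8|13)=-1; sign (−1)^0·+1^5·-1^4 = +1.
(a,b)_31: α=-2, u≡11; β=-2, v≡25 (mod 31); (11|31)=-1, (25|31)=+1; sign (−1)^0·-1^-2·+1^-2 = +1.
(a,b)_3: α=-1, u≡2; β=-7, v≡1 (mod 3); (2|3)=-1, (1|3)=+1; sign (−1)^1·-1^-7·+1^-1 = +1.
(a,b)_41: α=0, u≡8; β=2, v≡5 (mod 41); (8|41)=+1, (5|41)=+1; sign (−1)^0·+1^2·+1^0 = +1.
(a,b)_7: α=2, u≡2; β=2, v≡5 (mod 7); (2|7)=+1, (5|7)=-1; sign (−1)^0·+1^2·-1^2 = +1.
(a,b)_11: α=1, u≡1; β=1, v≡9 (mod 11); (1|11)=+1, (9|11)=+1; sign (−1)^1·+1^1·+1^1 = -1.
(a,b)_29: α=1, u≡5; β=2, v≡27 (mod 29); (5|29)=+1, (27|29)=-1; sign (−1)^0·+1^2·-1^1 = -1.
(a,b)_17: α=1, u≡13; β=1, v≡1 (mod 17); (13|17)=+1, (1|17)=+1; sign (−1)^0·+1^1·+1^1 = +1.
(a,b)_37: α=1, u≡11; β=2, v≡12 (mod 37); (11|37)=+1, (12|37)=+1; sign (−1)^0·+1^2·+1^1 = +1.
(a,b)_∞: sgn(601953)=+, sgn(7293)=+, so +1.
(a,b)_2: α=0, β=0; u≡1, v≡5 (mod 8); ε(u)ε(v)=0·0, αω(v)=0·1, βω(u)=0·0; sum ≡ 0  ⇒  +1.
(a,b)_5: α=-4, u≡3; β=-2, v≡3 (mod 5); (3|5)=-1, (3|5)=-1; sign (−1)^0·-1^-2·-1^-4 = +1.
Ram(601953, 7293) = {11, 29}; no ℚ_11-point on the conic.

[11, 29]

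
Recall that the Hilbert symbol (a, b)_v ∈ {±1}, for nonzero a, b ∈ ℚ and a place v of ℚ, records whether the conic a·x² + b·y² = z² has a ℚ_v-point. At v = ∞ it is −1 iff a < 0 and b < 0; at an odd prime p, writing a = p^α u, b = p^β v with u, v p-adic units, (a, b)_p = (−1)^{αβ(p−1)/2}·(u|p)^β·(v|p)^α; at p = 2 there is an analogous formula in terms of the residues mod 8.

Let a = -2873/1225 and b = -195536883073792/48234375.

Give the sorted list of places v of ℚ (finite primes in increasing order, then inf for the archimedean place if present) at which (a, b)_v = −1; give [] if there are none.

Mod squares: a ≡ -17, b ≡ -206941. Check v ∈ {∞, 2, 3, 5, 7, 13, 17, 23, 37, 47}.
v=2: v_2(a)=0, v_2(b)=8; units ≡ 7, 3 (mod 8); ε·ε+αω+βω = 1·1+0·1+8·0 ≡ 1  ⇒  (a,b)_2 = -1.
v=13: a=13^2·(≡3), b=13^2·(≡8) mod 13; (3|13)=+1, (8|13)=-1; (−1)^{2·2·6}·(+1)^2·(-1)^2 = +1.
v=5: a=5^-2·(≡3), b=5^-6·(≡4) mod 5; (3|5)=-1, (4|5)=+1; (−1)^{-2·-6·2}·(-1)^-6·(+1)^-2 = +1.
v=3: a=3^0·(≡1), b=3^-2·(≡2) mod 3; (1|3)=+1, (2|3)=-1; (−1)^{0·-2·1}·(+1)^-2·(-1)^0 = +1.
v=37: a=37^0·(≡31), b=37^1·(≡18) mod 37; (31|37)=-1, (18|37)=-1; (−1)^{0·1·18}·(-1)^1·(-1)^0 = -1.
v=17: a=17^1·(≡1), b=17^3·(≡9) mod 17; (1|17)=+1, (9|17)=+1; (−1)^{1·3·8}·(+1)^3·(+1)^1 = +1.
v=∞: -17 < 0 and -206941 < 0  ⇒  (a,b)_∞ = -1.
v=7: a=7^-2·(≡1), b=7^-3·(≡3) mod 7; (1|7)=+1, (3|7)=-1; (−1)^{-2·-3·3}·(+1)^-3·(-1)^-2 = +1.
v=47: a=47^0·(≡45), b=47^1·(≡40) mod 47; (45|47)=-1, (40|47)=-1; (−1)^{0·1·23}·(-1)^1·(-1)^0 = -1.
v=23: a=23^0·(≡8), b=23^2·(≡2) mod 23; (8|23)=+1, (2|23)=+1; (−1)^{0·2·11}·(+1)^2·(+1)^0 = +1.
Ram(-17, -206941) = {2, 37, 47, ∞}; no ℚ_2-point on the conic.

[2, 37, 47, inf]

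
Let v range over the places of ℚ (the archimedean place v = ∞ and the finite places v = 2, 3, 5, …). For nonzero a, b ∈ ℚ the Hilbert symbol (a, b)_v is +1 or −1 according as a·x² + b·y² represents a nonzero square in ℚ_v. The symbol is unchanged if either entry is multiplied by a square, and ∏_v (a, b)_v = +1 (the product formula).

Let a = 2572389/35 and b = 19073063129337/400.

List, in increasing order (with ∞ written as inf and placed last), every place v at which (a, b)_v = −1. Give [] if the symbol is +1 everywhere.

[5, 7, 17, 23]

(a, b) ≡ (34615, 17) mod (ℚ^×)²; places V = {2, 3, 5, 7, 17, 23, 43, ∞}.
(a,b)_∞: sgn(34615)=+, sgn(17)=+, so +1.
(a,b)_2: α=0, β=-4; u≡7, v≡1 (mod 8); ε(u)ε(v)=1·0, αω(v)=0·0, βω(u)=-4·0; sum ≡ 0  ⇒  +1.
(a,b)_43: α=1, u≡31; β=2, v≡14 (mod 43); (31|43)=+1, (14|43)=+1; sign (−1)^0·+1^2·+1^1 = +1.
(a,b)_23: α=1, u≡11; β=2, v≡21 (mod 23); (11|23)=-1, (21|23)=-1; sign (−1)^0·-1^2·-1^1 = -1.
(a,b)_3: α=2, u≡1; β=4, v≡2 (mod 3); (1|3)=+1, (2|3)=-1; sign (−1)^0·+1^4·-1^2 = +1.
(a,b)_5: α=-1, u≡2; β=-2, v≡2 (mod 5); (2|5)=-1, (2|5)=-1; sign (−1)^0·-1^-2·-1^-1 = -1.
(a,b)_17: α=2, u≡10; β=3, v≡8 (mod 17); (10|17)=-1, (8|17)=+1; sign (−1)^0·-1^3·+1^2 = -1.
(a,b)_7: α=-1, u≡3; β=2, v≡5 (mod 7); (3|7)=-1, (5|7)=-1; sign (−1)^0·-1^2·-1^-1 = -1.
|Ram(34615, 17)| = 4, even; anisotropic at {5, 7, 17, 23}.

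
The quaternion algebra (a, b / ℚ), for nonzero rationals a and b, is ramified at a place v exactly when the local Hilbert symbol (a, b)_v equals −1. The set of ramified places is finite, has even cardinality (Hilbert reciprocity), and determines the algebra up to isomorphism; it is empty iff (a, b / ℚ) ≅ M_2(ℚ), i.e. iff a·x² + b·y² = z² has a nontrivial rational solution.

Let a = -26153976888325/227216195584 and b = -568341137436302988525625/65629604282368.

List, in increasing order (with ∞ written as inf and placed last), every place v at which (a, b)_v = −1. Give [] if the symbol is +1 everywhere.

[2, inf]

Mod squares: a ≡ -13, b ≡ -133. Check v ∈ {∞, 2, 5, 7, 11, 13, 17, 19, 37, 41}.
v=17: a=17^2·(≡16), b=17^4·(≡5) mod 17; (16|17)=+1, (5|17)=-1; (−1)^{2·4·8}·(+1)^4·(-1)^2 = +1.
v=11: a=11^2·(≡1), b=11^2·(≡2) mod 11; (1|11)=+1, (2|11)=-1; (−1)^{2·2·5}·(+1)^2·(-1)^2 = +1.
v=13: a=13^1·(≡10), b=13^4·(≡4) mod 13; (10|13)=+1, (4|13)=+1; (−1)^{1·4·6}·(+1)^4·(+1)^1 = +1.
v=41: a=41^2·(≡22), b=41^2·(≡25) mod 41; (22|41)=-1, (25|41)=+1; (−1)^{2·2·20}·(-1)^2·(+1)^2 = +1.
v=∞: -13 < 0 and -133 < 0  ⇒  (a,b)_∞ = -1.
v=19: a=19^-2·(≡4), b=19^-1·(≡15) mod 19; (4|19)=+1, (15|19)=-1; (−1)^{-2·-1·9}·(+1)^-1·(-1)^-2 = +1.
v=7: a=7^-4·(≡2), b=7^-7·(≡1) mod 7; (2|7)=+1, (1|7)=+1; (−1)^{-4·-7·3}·(+1)^-7·(+1)^-4 = +1.
v=37: a=37^2·(≡31), b=37^4·(≡2) mod 37; (31|37)=-1, (2|37)=-1; (−1)^{2·4·18}·(-1)^4·(-1)^2 = +1.
v=2: v_2(a)=-18, v_2(b)=-22; units ≡ 3, 3 (mod 8); ε·ε+αω+βω = 1·1+-18·1+-22·1 ≡ 1  ⇒  (a,b)_2 = -1.
v=5: a=5^2·(≡3), b=5^4·(≡3) mod 5; (3|5)=-1, (3|5)=-1; (−1)^{2·4·2}·(-1)^4·(-1)^2 = +1.
(-13, -133 / ℚ) ramifies at {2, ∞}: a division algebra.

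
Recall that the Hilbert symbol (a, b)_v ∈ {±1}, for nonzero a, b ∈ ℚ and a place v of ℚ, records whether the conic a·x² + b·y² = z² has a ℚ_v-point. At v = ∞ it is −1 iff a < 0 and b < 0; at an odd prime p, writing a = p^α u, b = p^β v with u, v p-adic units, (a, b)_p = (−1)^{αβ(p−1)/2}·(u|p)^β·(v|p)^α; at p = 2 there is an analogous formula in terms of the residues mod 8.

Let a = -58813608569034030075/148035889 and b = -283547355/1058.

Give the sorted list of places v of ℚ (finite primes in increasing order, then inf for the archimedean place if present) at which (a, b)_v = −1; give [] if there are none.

[2, 3, 5, inf]

(a, b) ≡ (-3, -3990) mod (ℚ^×)²; places V = {2, 3, 5, 7, 13, 19, 23, 29, ∞}.
(a,b)_7: α=4, u≡2; β=1, v≡2 (mod 7); (2|7)=+1, (2|7)=+1; sign (−1)^0·+1^1·+1^4 = +1.
(a,b)_19: α=2, u≡7; β=1, v≡15 (mod 19); (7|19)=+1, (15|19)=-1; sign (−1)^0·+1^1·-1^2 = +1.
(a,b)_23: α=-6, u≡15; β=-2, v≡13 (mod 23); (15|23)=-1, (13|23)=+1; sign (−1)^0·-1^-2·+1^-6 = +1.
(a,b)_29: α=6, u≡15; β=2, v≡2 (mod 29); (15|29)=-1, (2|29)=-1; sign (−1)^0·-1^2·-1^6 = +1.
(a,b)_∞: sgn(-3)=−, sgn(-3990)=−, so -1.
(a,b)_2: α=0, β=-1; u≡5, v≡5 (mod 8); ε(u)ε(v)=0·0, αω(v)=0·1, βω(u)=-1·1; sum ≡ 1  ⇒  -1.
(a,b)_13: α=2, u≡12; β=2, v≡10 (mod 13); (12|13)=+1, (10|13)=+1; sign (−1)^0·+1^2·+1^2 = +1.
(a,b)_5: α=2, u≡3; β=1, v≡3 (mod 5); (3|5)=-1, (3|5)=-1; sign (−1)^0·-1^1·-1^2 = -1.
(a,b)_3: α=3, u≡2; β=1, v≡2 (mod 3); (2|3)=-1, (2|3)=-1; sign (−1)^1·-1^1·-1^3 = -1.
|Ram(-3, -3990)| = 4, even; anisotropic at {2, 3, 5, ∞}.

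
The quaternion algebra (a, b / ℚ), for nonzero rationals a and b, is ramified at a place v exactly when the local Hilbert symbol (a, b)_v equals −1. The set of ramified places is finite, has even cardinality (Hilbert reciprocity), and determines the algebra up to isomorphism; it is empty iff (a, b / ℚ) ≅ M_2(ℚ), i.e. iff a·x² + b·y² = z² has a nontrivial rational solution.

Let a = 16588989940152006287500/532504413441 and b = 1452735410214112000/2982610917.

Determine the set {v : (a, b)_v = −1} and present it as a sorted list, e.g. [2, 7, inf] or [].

Mod squares: a ≡ 5671915, b ≡ 4240015. Check v ∈ {∞, 2, 3, 5, 7, 11, 13, 17, 23, 31, 37, 41, 43}.
v=7: a=7^-2·(≡1), b=7^0·(≡3) mod 7; (1|7)=+1, (3|7)=-1; (−1)^{-2·0·3}·(+1)^0·(-1)^-2 = +1.
v=2: v_2(a)=2, v_2(b)=8; units ≡ 3, 7 (mod 8); ε·ε+αω+βω = 1·1+2·0+8·1 ≡ 1  ⇒  (a,b)_2 = -1.
v=23: a=23^3·(≡7), b=23^2·(≡10) mod 23; (7|23)=-1, (10|23)=-1; (−1)^{3·2·11}·(-1)^2·(-1)^3 = -1.
v=43: a=43^1·(≡11), b=43^1·(≡13) mod 43; (11|43)=+1, (13|43)=+1; (−1)^{1·1·21}·(+1)^1·(+1)^1 = -1.
v=17: a=17^0·(≡1), b=17^-2·(≡5) mod 17; (1|17)=+1, (5|17)=-1; (−1)^{0·-2·8}·(+1)^-2·(-1)^0 = +1.
v=3: a=3^-12·(≡1), b=3^-8·(≡1) mod 3; (1|3)=+1, (1|3)=+1; (−1)^{-12·-8·1}·(+1)^-8·(+1)^-12 = +1.
v=∞: 5671915 > 0 and 4240015 > 0  ⇒  (a,b)_∞ = +1.
v=31: a=31^3·(≡26), b=31^2·(≡26) mod 31; (26|31)=-1, (26|31)=-1; (−1)^{3·2·15}·(-1)^2·(-1)^3 = -1.
v=13: a=13^-2·(≡5), b=13^-1·(≡7) mod 13; (5|13)=-1, (7|13)=-1; (−1)^{-2·-1·6}·(-1)^-1·(-1)^-2 = -1.
v=41: a=41^2·(≡9), b=41^1·(≡35) mod 41; (9|41)=+1, (35|41)=-1; (−1)^{2·1·20}·(+1)^1·(-1)^2 = +1.
v=37: a=37^3·(≡30), b=37^3·(≡32) mod 37; (30|37)=+1, (32|37)=-1; (−1)^{3·3·18}·(+1)^3·(-1)^3 = -1.
v=5: a=5^5·(≡2), b=5^3·(≡3) mod 5; (2|5)=-1, (3|5)=-1; (−1)^{5·3·2}·(-1)^3·(-1)^5 = +1.
v=11: a=11^-2·(≡10), b=11^-2·(≡8) mod 11; (10|11)=-1, (8|11)=-1; (−1)^{-2·-2·5}·(-1)^-2·(-1)^-2 = +1.
|Ram(5671915, 4240015)| = 6, even; anisotropic at {2, 13, 23, 31, 37, 43}.

[2, 13, 23, 31, 37, 43]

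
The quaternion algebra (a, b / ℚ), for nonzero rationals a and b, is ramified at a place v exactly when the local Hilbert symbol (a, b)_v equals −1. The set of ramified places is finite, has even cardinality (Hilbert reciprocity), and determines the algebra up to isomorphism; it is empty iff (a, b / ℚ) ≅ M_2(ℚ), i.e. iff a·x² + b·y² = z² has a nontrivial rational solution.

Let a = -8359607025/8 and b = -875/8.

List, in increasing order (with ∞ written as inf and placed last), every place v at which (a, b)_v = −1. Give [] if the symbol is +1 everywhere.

(a, b) ≡ (-18722, -70) mod (ℚ^×)²; places V = {2, 3, 5, 7, 11, 23, 37, ∞}.
(a,b)_3: α=6, u≡1; β=0, v≡2 (mod 3); (1|3)=+1, (2|3)=-1; sign (−1)^0·+1^0·-1^6 = +1.
(a,b)_7: α=2, u≡6; β=1, v≡1 (mod 7); (6|7)=-1, (1|7)=+1; sign (−1)^0·-1^1·+1^2 = -1.
(a,b)_11: α=1, u≡5; β=0, v≡2 (mod 11); (5|11)=+1, (2|11)=-1; sign (−1)^0·+1^0·-1^1 = -1.
(a,b)_2: α=-3, β=-3; u≡7, v≡5 (mod 8); ε(u)ε(v)=1·0, αω(v)=-3·1, βω(u)=-3·0; sum ≡ 1  ⇒  -1.
(a,b)_∞: sgn(-18722)=−, sgn(-70)=−, so -1.
(a,b)_37: α=1, u≡4; β=0, v≡34 (mod 37); (4|37)=+1, (34|37)=+1; sign (−1)^0·+1^0·+1^1 = +1.
(a,b)_23: α=1, u≡15; β=0, v≡20 (mod 23); (15|23)=-1, (20|23)=-1; sign (−1)^0·-1^0·-1^1 = -1.
(a,b)_5: α=2, u≡3; β=3, v≡1 (mod 5); (3|5)=-1, (1|5)=+1; sign (−1)^0·-1^3·+1^2 = -1.
Ram(-18722, -70) = {2, 5, 7, 11, 23, ∞}; no ℚ_2-point on the conic.

[2, 5, 7, 11, 23, inf]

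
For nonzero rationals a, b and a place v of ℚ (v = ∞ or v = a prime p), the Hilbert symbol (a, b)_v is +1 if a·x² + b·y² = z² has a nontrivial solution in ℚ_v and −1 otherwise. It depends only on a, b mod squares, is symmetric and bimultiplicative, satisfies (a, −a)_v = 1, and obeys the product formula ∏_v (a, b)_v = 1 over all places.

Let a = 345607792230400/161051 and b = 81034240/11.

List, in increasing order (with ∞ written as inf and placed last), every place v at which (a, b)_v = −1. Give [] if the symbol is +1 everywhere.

Mod squares: a ≡ 209, b ≡ 17765. Check v ∈ {∞, 2, 5, 7, 11, 17, 19}.
v=7: a=7^4·(≡3), b=7^2·(≡6) mod 7; (3|7)=-1, (6|7)=-1; (−1)^{4·2·3}·(-1)^2·(-1)^4 = +1.
v=∞: 209 > 0 and 17765 > 0  ⇒  (a,b)_∞ = +1.
v=17: a=17^2·(≡14), b=17^1·(≡2) mod 17; (14|17)=-1, (2|17)=+1; (−1)^{2·1·8}·(-1)^1·(+1)^2 = -1.
v=19: a=19^1·(≡1), b=19^1·(≡1) mod 19; (1|19)=+1, (1|19)=+1; (−1)^{1·1·9}·(+1)^1·(+1)^1 = -1.
v=5: a=5^2·(≡1), b=5^1·(≡3) mod 5; (1|5)=+1, (3|5)=-1; (−1)^{2·1·2}·(+1)^1·(-1)^2 = +1.
v=11: a=11^-5·(≡7), b=11^-1·(≡1) mod 11; (7|11)=-1, (1|11)=+1; (−1)^{-5·-1·5}·(-1)^-1·(+1)^-5 = +1.
v=2: v_2(a)=20, v_2(b)=10; units ≡ 1, 5 (mod 8); ε·ε+αω+βω = 0·0+20·1+10·0 ≡ 0  ⇒  (a,b)_2 = +1.
|Ram(209, 17765)| = 2, even; anisotropic at {17, 19}.

[17, 19]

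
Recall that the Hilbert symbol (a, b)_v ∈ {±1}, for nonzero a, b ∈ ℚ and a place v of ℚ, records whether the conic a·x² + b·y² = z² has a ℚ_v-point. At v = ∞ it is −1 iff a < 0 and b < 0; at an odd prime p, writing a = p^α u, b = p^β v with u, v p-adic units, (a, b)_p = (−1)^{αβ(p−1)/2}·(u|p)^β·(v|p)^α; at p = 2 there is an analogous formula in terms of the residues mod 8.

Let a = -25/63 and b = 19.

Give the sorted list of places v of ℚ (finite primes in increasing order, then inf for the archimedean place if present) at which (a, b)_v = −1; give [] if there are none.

[7, 19]

(a, b) ≡ (-7, 19) mod (ℚ^×)²; places V = {2, 3, 5, 7, 19, ∞}.
(a,b)_7: α=-1, u≡5; β=0, v≡5 (mod 7); (5|7)=-1, (5|7)=-1; sign (−1)^0·-1^0·-1^-1 = -1.
(a,b)_5: α=2, u≡3; β=0, v≡4 (mod 5); (3|5)=-1, (4|5)=+1; sign (−1)^0·-1^0·+1^2 = +1.
(a,b)_3: α=-2, u≡2; β=0, v≡1 (mod 3); (2|3)=-1, (1|3)=+1; sign (−1)^0·-1^0·+1^-2 = +1.
(a,b)_∞: sgn(-7)=−, sgn(19)=+, so +1.
(a,b)_19: α=0, u≡18; β=1, v≡1 (mod 19); (18|19)=-1, (1|19)=+1; sign (−1)^0·-1^1·+1^0 = -1.
(a,b)_2: α=0, β=0; u≡1, v≡3 (mod 8); ε(u)ε(v)=0·1, αω(v)=0·1, βω(u)=0·0; sum ≡ 0  ⇒  +1.
|Ram(-7, 19)| = 2, even; anisotropic at {7, 19}.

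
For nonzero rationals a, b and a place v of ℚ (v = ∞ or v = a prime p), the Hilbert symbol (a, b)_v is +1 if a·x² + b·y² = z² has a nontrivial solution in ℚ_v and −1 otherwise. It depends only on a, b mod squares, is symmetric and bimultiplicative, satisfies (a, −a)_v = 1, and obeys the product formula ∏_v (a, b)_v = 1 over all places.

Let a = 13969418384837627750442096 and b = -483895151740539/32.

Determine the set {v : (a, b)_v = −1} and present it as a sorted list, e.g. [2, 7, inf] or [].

[11, 23]

Mod squares: a ≡ 3311, b ≡ -1089878. Check v ∈ {∞, 2, 3, 7, 11, 19, 23, 29, 43}.
v=19: a=19^2·(≡11), b=19^1·(≡12) mod 19; (11|19)=+1, (12|19)=-1; (−1)^{2·1·9}·(+1)^1·(-1)^2 = +1.
v=29: a=29^2·(≡6), b=29^1·(≡8) mod 29; (6|29)=+1, (8|29)=-1; (−1)^{2·1·14}·(+1)^1·(-1)^2 = +1.
v=11: a=11^3·(≡4), b=11^2·(≡2) mod 11; (4|11)=+1, (2|11)=-1; (−1)^{3·2·5}·(+1)^2·(-1)^3 = -1.
v=7: a=7^3·(≡2), b=7^2·(≡1) mod 7; (2|7)=+1, (1|7)=+1; (−1)^{3·2·3}·(+1)^2·(+1)^3 = +1.
v=3: a=3^4·(≡2), b=3^4·(≡1) mod 3; (2|3)=-1, (1|3)=+1; (−1)^{4·4·1}·(-1)^4·(+1)^4 = +1.
v=43: a=43^5·(≡8), b=43^3·(≡4) mod 43; (8|43)=-1, (4|43)=+1; (−1)^{5·3·21}·(-1)^3·(+1)^5 = +1.
v=2: v_2(a)=4, v_2(b)=-5; units ≡ 7, 5 (mod 8); ε·ε+αω+βω = 1·0+4·1+-5·0 ≡ 0  ⇒  (a,b)_2 = +1.
v=∞: 3311 > 0 and -1089878 < 0  ⇒  (a,b)_∞ = +1.
v=23: a=23^2·(≡20), b=23^1·(≡19) mod 23; (20|23)=-1, (19|23)=-1; (−1)^{2·1·11}·(-1)^1·(-1)^2 = -1.
Ram(3311, -1089878) = {11, 23}; no ℚ_11-point on the conic.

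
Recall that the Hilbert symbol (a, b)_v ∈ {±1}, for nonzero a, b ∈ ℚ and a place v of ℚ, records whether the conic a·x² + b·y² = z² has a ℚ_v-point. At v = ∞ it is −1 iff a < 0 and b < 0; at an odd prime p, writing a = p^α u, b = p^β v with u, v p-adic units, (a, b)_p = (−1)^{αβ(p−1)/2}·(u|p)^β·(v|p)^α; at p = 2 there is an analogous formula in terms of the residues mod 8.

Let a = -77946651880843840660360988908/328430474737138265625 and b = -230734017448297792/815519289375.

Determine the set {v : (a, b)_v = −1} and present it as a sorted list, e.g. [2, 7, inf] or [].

[7, 23, 29, inf]

(a, b) ≡ (-667, -1771) mod (ℚ^×)²; places V = {2, 3, 5, 7, 11, 13, 17, 19, 23, 29, 31, 37, 41, ∞}.
(a,b)_5: α=-6, u≡3; β=-4, v≡1 (mod 5); (3|5)=-1, (1|5)=+1; sign (−1)^0·-1^-4·+1^-6 = +1.
(a,b)_37: α=-4, u≡33; β=-2, v≡8 (mod 37); (33|37)=+1, (8|37)=-1; sign (−1)^0·+1^-2·-1^-4 = +1.
(a,b)_29: α=3, u≡9; β=2, v≡10 (mod 29); (9|29)=+1, (10|29)=-1; sign (−1)^0·+1^2·-1^3 = -1.
(a,b)_13: α=4, u≡9; β=2, v≡4 (mod 13); (9|13)=+1, (4|13)=+1; sign (−1)^0·+1^2·+1^4 = +1.
(a,b)_31: α=4, u≡26; β=2, v≡15 (mod 31); (26|31)=-1, (15|31)=-1; sign (−1)^0·-1^2·-1^4 = +1.
(a,b)_19: α=4, u≡6; β=2, v≡15 (mod 19); (6|19)=+1, (15|19)=-1; sign (−1)^0·+1^2·-1^4 = +1.
(a,b)_11: α=2, u≡5; β=1, v≡3 (mod 11); (5|11)=+1, (3|11)=+1; sign (−1)^0·+1^1·+1^2 = +1.
(a,b)_23: α=1, u≡19; β=1, v≡14 (mod 23); (19|23)=-1, (14|23)=-1; sign (−1)^1·-1^1·-1^1 = -1.
(a,b)_41: α=-4, u≡35; β=-2, v≡40 (mod 41); (35|41)=-1, (40|41)=+1; sign (−1)^0·-1^-2·+1^-4 = +1.
(a,b)_3: α=-4, u≡2; β=-4, v≡2 (mod 3); (2|3)=-1, (2|3)=-1; sign (−1)^0·-1^-4·-1^-4 = +1.
(a,b)_17: α=4, u≡4; β=2, v≡11 (mod 17); (4|17)=+1, (11|17)=-1; sign (−1)^0·+1^2·-1^4 = +1.
(a,b)_∞: sgn(-667)=−, sgn(-1771)=−, so -1.
(a,b)_2: α=2, β=6; u≡5, v≡5 (mod 8); ε(u)ε(v)=0·0, αω(v)=2·1, βω(u)=6·1; sum ≡ 0  ⇒  +1.
(a,b)_7: α=-2, u≡6; β=-1, v≡3 (mod 7); (6|7)=-1, (3|7)=-1; sign (−1)^0·-1^-1·-1^-2 = -1.
Ram(-667, -1771) = {7, 23, 29, ∞}; no ℚ_7-point on the conic.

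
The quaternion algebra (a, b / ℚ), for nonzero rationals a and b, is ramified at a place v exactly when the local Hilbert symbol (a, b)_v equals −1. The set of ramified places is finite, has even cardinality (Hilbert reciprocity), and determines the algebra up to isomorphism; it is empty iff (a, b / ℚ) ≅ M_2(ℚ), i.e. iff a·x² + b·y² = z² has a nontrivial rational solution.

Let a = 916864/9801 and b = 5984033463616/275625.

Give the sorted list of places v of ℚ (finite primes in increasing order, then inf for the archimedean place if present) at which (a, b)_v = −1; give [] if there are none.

(a, b) ≡ (14326, 336661) mod (ℚ^×)²; places V = {2, 3, 5, 7, 11, 13, 17, 19, 29, 31, 47, ∞}.
(a,b)_5: α=0, u≡4; β=-4, v≡1 (mod 5); (4|5)=+1, (1|5)=+1; sign (−1)^0·+1^-4·+1^0 = +1.
(a,b)_2: α=7, β=6; u≡3, v≡5 (mod 8); ε(u)ε(v)=1·0, αω(v)=7·1, βω(u)=6·1; sum ≡ 1  ⇒  -1.
(a,b)_3: α=-4, u≡1; β=-2, v≡1 (mod 3); (1|3)=+1, (1|3)=+1; sign (−1)^0·+1^-2·+1^-4 = +1.
(a,b)_17: α=0, u≡6; β=2, v≡12 (mod 17); (6|17)=-1, (12|17)=-1; sign (−1)^0·-1^2·-1^0 = +1.
(a,b)_29: α=1, u≡23; β=1, v≡5 (mod 29); (23|29)=+1, (5|29)=+1; sign (−1)^0·+1^1·+1^1 = +1.
(a,b)_19: α=1, u≡14; β=1, v≡4 (mod 19); (14|19)=-1, (4|19)=+1; sign (−1)^1·-1^1·+1^1 = +1.
(a,b)_7: α=0, u≡4; β=-2, v≡3 (mod 7); (4|7)=+1, (3|7)=-1; sign (−1)^0·+1^-2·-1^0 = +1.
(a,b)_13: α=1, u≡10; β=1, v≡10 (mod 13); (10|13)=+1, (10|13)=+1; sign (−1)^0·+1^1·+1^1 = +1.
(a,b)_31: α=0, u≡14; β=2, v≡5 (mod 31); (14|31)=+1, (5|31)=+1; sign (−1)^0·+1^2·+1^0 = +1.
(a,b)_47: α=0, u≡39; β=1, v≡20 (mod 47); (39|47)=-1, (20|47)=-1; sign (−1)^0·-1^1·-1^0 = -1.
(a,b)_∞: sgn(14326)=+, sgn(336661)=+, so +1.
(a,b)_11: α=-2, u≡9; β=0, v≡6 (mod 11); (9|11)=+1, (6|11)=-1; sign (−1)^0·+1^0·-1^-2 = +1.
Ram(14326, 336661) = {2, 47}; no ℚ_2-point on the conic.

[2, 47]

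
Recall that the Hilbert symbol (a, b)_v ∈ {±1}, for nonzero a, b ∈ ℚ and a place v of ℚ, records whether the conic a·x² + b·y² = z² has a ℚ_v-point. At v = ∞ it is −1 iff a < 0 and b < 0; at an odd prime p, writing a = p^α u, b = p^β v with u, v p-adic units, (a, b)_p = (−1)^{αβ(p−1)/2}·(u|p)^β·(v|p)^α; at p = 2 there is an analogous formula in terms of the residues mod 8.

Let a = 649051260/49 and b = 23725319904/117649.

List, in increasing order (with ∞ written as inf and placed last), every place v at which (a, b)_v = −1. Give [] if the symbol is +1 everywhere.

[2, 13]

Mod squares: a ≡ 15, b ≡ 286. Check v ∈ {∞, 2, 3, 5, 7, 11, 13, 23}.
v=3: a=3^1·(≡2), b=3^4·(≡1) mod 3; (2|3)=-1, (1|3)=+1; (−1)^{1·4·1}·(-1)^4·(+1)^1 = +1.
v=11: a=11^2·(≡4), b=11^3·(≡9) mod 11; (4|11)=+1, (9|11)=+1; (−1)^{2·3·5}·(+1)^3·(+1)^2 = +1.
v=∞: 15 > 0 and 286 > 0  ⇒  (a,b)_∞ = +1.
v=5: a=5^1·(≡3), b=5^0·(≡1) mod 5; (3|5)=-1, (1|5)=+1; (−1)^{1·0·2}·(-1)^0·(+1)^1 = +1.
v=13: a=13^2·(≡8), b=13^1·(≡9) mod 13; (8|13)=-1, (9|13)=+1; (−1)^{2·1·6}·(-1)^1·(+1)^2 = -1.
v=7: a=7^-2·(≡4), b=7^-6·(≡6) mod 7; (4|7)=+1, (6|7)=-1; (−1)^{-2·-6·3}·(+1)^-6·(-1)^-2 = +1.
v=23: a=23^2·(≡17), b=23^2·(≡5) mod 23; (17|23)=-1, (5|23)=-1; (−1)^{2·2·11}·(-1)^2·(-1)^2 = +1.
v=2: v_2(a)=2, v_2(b)=5; units ≡ 7, 7 (mod 8); ε·ε+αω+βω = 1·1+2·0+5·0 ≡ 1  ⇒  (a,b)_2 = -1.
Ram(15, 286) = {2, 13}; no ℚ_2-point on the conic.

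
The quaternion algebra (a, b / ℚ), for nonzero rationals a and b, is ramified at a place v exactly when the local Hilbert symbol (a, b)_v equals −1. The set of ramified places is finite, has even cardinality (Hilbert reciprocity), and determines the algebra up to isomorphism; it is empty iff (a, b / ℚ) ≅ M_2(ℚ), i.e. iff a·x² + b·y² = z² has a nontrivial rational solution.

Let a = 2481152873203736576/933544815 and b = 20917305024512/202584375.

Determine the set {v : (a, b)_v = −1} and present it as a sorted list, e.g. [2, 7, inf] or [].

(a, b) ≡ (390, 30) mod (ℚ^×)²; places V = {2, 3, 5, 7, 13, 23, ∞}.
(a,b)_5: α=-1, u≡2; β=-5, v≡1 (mod 5); (2|5)=-1, (1|5)=+1; sign (−1)^0·-1^-5·+1^-1 = -1.
(a,b)_∞: sgn(390)=+, sgn(30)=+, so +1.
(a,b)_7: α=-6, u≡3; β=-4, v≡2 (mod 7); (3|7)=-1, (2|7)=+1; sign (−1)^0·-1^-4·+1^-6 = +1.
(a,b)_3: α=-1, u≡1; β=-3, v≡1 (mod 3); (1|3)=+1, (1|3)=+1; sign (−1)^1·+1^-3·+1^-1 = -1.
(a,b)_13: α=13, u≡10; β=6, v≡3 (mod 13); (10|13)=+1, (3|13)=+1; sign (−1)^0·+1^6·+1^13 = +1.
(a,b)_2: α=13, β=13; u≡3, v≡7 (mod 8); ε(u)ε(v)=1·1, αω(v)=13·0, βω(u)=13·1; sum ≡ 0  ⇒  +1.
(a,b)_23: α=-2, u≡22; β=2, v≡10 (mod 23); (22|23)=-1, (10|23)=-1; sign (−1)^0·-1^2·-1^-2 = +1.
Ram(390, 30) = {3, 5}; no ℚ_3-point on the conic.

[3, 5]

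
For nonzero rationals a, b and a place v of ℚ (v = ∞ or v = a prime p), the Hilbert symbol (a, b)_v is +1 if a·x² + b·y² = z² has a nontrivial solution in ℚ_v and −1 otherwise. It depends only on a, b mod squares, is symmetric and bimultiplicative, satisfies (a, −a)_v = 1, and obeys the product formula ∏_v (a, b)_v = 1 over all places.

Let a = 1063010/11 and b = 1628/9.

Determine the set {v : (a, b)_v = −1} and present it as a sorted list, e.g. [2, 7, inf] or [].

Mod squares: a ≡ 69190, b ≡ 407. Check v ∈ {∞, 2, 3, 5, 11, 13, 17, 37}.
v=3: a=3^0·(≡1), b=3^-2·(≡2) mod 3; (1|3)=+1, (2|3)=-1; (−1)^{0·-2·1}·(+1)^-2·(-1)^0 = +1.
v=13: a=13^2·(≡1), b=13^0·(≡9) mod 13; (1|13)=+1, (9|13)=+1; (−1)^{2·0·6}·(+1)^0·(+1)^2 = +1.
v=2: v_2(a)=1, v_2(b)=2; units ≡ 3, 7 (mod 8); ε·ε+αω+βω = 1·1+1·0+2·1 ≡ 1  ⇒  (a,b)_2 = -1.
v=∞: 69190 > 0 and 407 > 0  ⇒  (a,b)_∞ = +1.
v=11: a=11^-1·(≡3), b=11^1·(≡3) mod 11; (3|11)=+1, (3|11)=+1; (−1)^{-1·1·5}·(+1)^1·(+1)^-1 = -1.
v=5: a=5^1·(≡2), b=5^0·(≡2) mod 5; (2|5)=-1, (2|5)=-1; (−1)^{1·0·2}·(-1)^0·(-1)^1 = -1.
v=37: a=37^1·(≡5), b=37^1·(≡9) mod 37; (5|37)=-1, (9|37)=+1; (−1)^{1·1·18}·(-1)^1·(+1)^1 = -1.
v=17: a=17^1·(≡5), b=17^0·(≡9) mod 17; (5|17)=-1, (9|17)=+1; (−1)^{1·0·8}·(-1)^0·(+1)^1 = +1.
Ram(69190, 407) = {2, 5, 11, 37}; no ℚ_2-point on the conic.

[2, 5, 11, 37]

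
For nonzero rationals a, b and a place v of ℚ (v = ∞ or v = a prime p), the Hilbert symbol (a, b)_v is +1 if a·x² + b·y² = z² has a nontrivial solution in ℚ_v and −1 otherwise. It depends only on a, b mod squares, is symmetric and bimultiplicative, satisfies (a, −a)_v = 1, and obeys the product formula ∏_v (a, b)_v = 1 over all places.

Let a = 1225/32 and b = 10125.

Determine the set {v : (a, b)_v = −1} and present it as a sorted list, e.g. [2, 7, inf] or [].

(a, b) ≡ (2, 5) mod (ℚ^×)²; places V = {2, 3, 5, 7, ∞}.
(a,b)_2: α=-5, β=0; u≡1, v≡5 (mod 8); ε(u)ε(v)=0·0, αω(v)=-5·1, βω(u)=0·0; sum ≡ 1  ⇒  -1.
(a,b)_3: α=0, u≡2; β=4, v≡2 (mod 3); (2|3)=-1, (2|3)=-1; sign (−1)^0·-1^4·-1^0 = +1.
(a,b)_5: α=2, u≡2; β=3, v≡1 (mod 5); (2|5)=-1, (1|5)=+1; sign (−1)^0·-1^3·+1^2 = -1.
(a,b)_7: α=2, u≡1; β=0, v≡3 (mod 7); (1|7)=+1, (3|7)=-1; sign (−1)^0·+1^0·-1^2 = +1.
(a,b)_∞: sgn(2)=+, sgn(5)=+, so +1.
|Ram(2, 5)| = 2, even; anisotropic at {2, 5}.

[2, 5]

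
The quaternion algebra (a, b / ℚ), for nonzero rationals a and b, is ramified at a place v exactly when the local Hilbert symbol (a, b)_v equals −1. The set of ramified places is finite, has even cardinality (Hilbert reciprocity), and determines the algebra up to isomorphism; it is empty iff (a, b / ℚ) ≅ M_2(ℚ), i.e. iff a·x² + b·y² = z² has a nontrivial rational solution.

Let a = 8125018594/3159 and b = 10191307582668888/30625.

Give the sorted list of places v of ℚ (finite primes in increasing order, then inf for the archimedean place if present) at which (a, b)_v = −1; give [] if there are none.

Mod squares: a ≡ 55614, b ≡ 579462. Check v ∈ {∞, 2, 3, 5, 7, 11, 13, 17, 19, 23, 31}.
v=31: a=31^3·(≡22), b=31^4·(≡8) mod 31; (22|31)=-1, (8|31)=+1; (−1)^{3·4·15}·(-1)^4·(+1)^3 = +1.
v=2: v_2(a)=1, v_2(b)=3; units ≡ 7, 3 (mod 8); ε·ε+αω+βω = 1·1+1·1+3·0 ≡ 0  ⇒  (a,b)_2 = +1.
v=3: a=3^-5·(≡1), b=3^3·(≡2) mod 3; (1|3)=+1, (2|3)=-1; (−1)^{-5·3·1}·(+1)^3·(-1)^-5 = +1.
v=23: a=23^1·(≡4), b=23^3·(≡8) mod 23; (4|23)=+1, (8|23)=+1; (−1)^{1·3·11}·(+1)^3·(+1)^1 = -1.
v=13: a=13^-1·(≡12), b=13^1·(≡12) mod 13; (12|13)=+1, (12|13)=+1; (−1)^{-1·1·6}·(+1)^1·(+1)^-1 = +1.
v=7: a=7^2·(≡3), b=7^-2·(≡2) mod 7; (3|7)=-1, (2|7)=+1; (−1)^{2·-2·3}·(-1)^-2·(+1)^2 = +1.
v=19: a=19^0·(≡6), b=19^1·(≡15) mod 19; (6|19)=+1, (15|19)=-1; (−1)^{0·1·9}·(+1)^1·(-1)^0 = +1.
v=5: a=5^0·(≡1), b=5^-4·(≡2) mod 5; (1|5)=+1, (2|5)=-1; (−1)^{0·-4·2}·(+1)^-4·(-1)^0 = +1.
v=11: a=11^2·(≡4), b=11^0·(≡5) mod 11; (4|11)=+1, (5|11)=+1; (−1)^{2·0·5}·(+1)^0·(+1)^2 = +1.
v=∞: 55614 > 0 and 579462 > 0  ⇒  (a,b)_∞ = +1.
v=17: a=17^0·(≡10), b=17^1·(≡15) mod 17; (10|17)=-1, (15|17)=+1; (−1)^{0·1·8}·(-1)^1·(+1)^0 = -1.
Ram(55614, 579462) = {17, 23}; no ℚ_17-point on the conic.

[17, 23]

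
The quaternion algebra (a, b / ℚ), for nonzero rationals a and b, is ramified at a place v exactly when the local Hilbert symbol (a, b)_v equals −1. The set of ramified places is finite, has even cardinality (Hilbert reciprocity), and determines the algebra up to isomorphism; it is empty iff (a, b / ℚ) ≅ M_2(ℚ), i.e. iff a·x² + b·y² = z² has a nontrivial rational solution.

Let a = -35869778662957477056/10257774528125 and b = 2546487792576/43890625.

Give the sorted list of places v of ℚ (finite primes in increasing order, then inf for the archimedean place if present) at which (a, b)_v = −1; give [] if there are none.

Mod squares: a ≡ -455, b ≡ 39. Check v ∈ {∞, 2, 3, 5, 7, 13, 23, 47, 53}.
v=23: a=23^-2·(≡21), b=23^0·(≡18) mod 23; (21|23)=-1, (18|23)=+1; (−1)^{-2·0·11}·(-1)^0·(+1)^-2 = +1.
v=5: a=5^-5·(≡1), b=5^-6·(≡4) mod 5; (1|5)=+1, (4|5)=+1; (−1)^{-5·-6·2}·(+1)^-6·(+1)^-5 = +1.
v=47: a=47^-2·(≡13), b=47^0·(≡40) mod 47; (13|47)=-1, (40|47)=-1; (−1)^{-2·0·23}·(-1)^0·(-1)^-2 = +1.
v=13: a=13^7·(≡9), b=13^5·(≡4) mod 13; (9|13)=+1, (4|13)=+1; (−1)^{7·5·6}·(+1)^5·(+1)^7 = +1.
v=7: a=7^5·(≡3), b=7^2·(≡2) mod 7; (3|7)=-1, (2|7)=+1; (−1)^{5·2·3}·(-1)^2·(+1)^5 = +1.
v=∞: -455 < 0 and 39 > 0  ⇒  (a,b)_∞ = +1.
v=2: v_2(a)=6, v_2(b)=6; units ≡ 1, 7 (mod 8); ε·ε+αω+βω = 0·1+6·0+6·0 ≡ 0  ⇒  (a,b)_2 = +1.
v=53: a=53^-2·(≡48), b=53^-2·(≡50) mod 53; (48|53)=-1, (50|53)=-1; (−1)^{-2·-2·26}·(-1)^-2·(-1)^-2 = +1.
v=3: a=3^12·(≡1), b=3^7·(≡1) mod 3; (1|3)=+1, (1|3)=+1; (−1)^{12·7·1}·(+1)^7·(+1)^12 = +1.
Ram(a, b) = ∅: the form -455·x² + 39·y² − z² is isotropic over every ℚ_v, so by Hasse–Minkowski it is isotropic over ℚ.

[]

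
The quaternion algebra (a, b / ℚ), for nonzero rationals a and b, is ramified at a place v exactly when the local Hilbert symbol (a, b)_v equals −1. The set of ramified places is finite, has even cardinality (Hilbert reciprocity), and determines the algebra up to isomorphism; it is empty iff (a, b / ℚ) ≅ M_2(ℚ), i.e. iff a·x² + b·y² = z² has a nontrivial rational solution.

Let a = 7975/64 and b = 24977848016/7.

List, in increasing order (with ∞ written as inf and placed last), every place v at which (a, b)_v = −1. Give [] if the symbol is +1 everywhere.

[2, 29]

(a, b) ≡ (319, 203) mod (ℚ^×)²; places V = {2, 5, 7, 11, 23, 29, ∞}.
(a,b)_7: α=0, u≡2; β=-1, v≡2 (mod 7); (2|7)=+1, (2|7)=+1; sign (−1)^0·+1^-1·+1^0 = +1.
(a,b)_∞: sgn(319)=+, sgn(203)=+, so +1.
(a,b)_5: α=2, u≡1; β=0, v≡3 (mod 5); (1|5)=+1, (3|5)=-1; sign (−1)^0·+1^0·-1^2 = +1.
(a,b)_11: α=1, u≡6; β=2, v≡3 (mod 11); (6|11)=-1, (3|11)=+1; sign (−1)^0·-1^2·+1^1 = +1.
(a,b)_23: α=0, u≡15; β=2, v≡15 (mod 23); (15|23)=-1, (15|23)=-1; sign (−1)^0·-1^2·-1^0 = +1.
(a,b)_29: α=1, u≡12; β=3, v≡22 (mod 29); (12|29)=-1, (22|29)=+1; sign (−1)^0·-1^3·+1^1 = -1.
(a,b)_2: α=-6, β=4; u≡7, v≡3 (mod 8); ε(u)ε(v)=1·1, αω(v)=-6·1, βω(u)=4·0; sum ≡ 1  ⇒  -1.
|Ram(319, 203)| = 2, even; anisotropic at {2, 29}.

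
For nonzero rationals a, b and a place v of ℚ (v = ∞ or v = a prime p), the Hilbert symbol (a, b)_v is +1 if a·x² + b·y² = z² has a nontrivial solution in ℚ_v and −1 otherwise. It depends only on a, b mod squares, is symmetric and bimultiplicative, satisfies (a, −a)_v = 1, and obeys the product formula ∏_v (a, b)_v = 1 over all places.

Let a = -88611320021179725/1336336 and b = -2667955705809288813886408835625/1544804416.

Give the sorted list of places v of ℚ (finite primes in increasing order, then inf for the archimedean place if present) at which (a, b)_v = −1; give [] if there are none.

(a, b) ≡ (-29, -1602137) mod (ℚ^×)²; places V = {2, 3, 5, 7, 11, 17, 19, 23, 29, 37, 43, 53, ∞}.
(a,b)_43: α=2, u≡31; β=3, v≡37 (mod 43); (31|43)=+1, (37|43)=-1; sign (−1)^0·+1^3·-1^2 = +1.
(a,b)_19: α=0, u≡7; β=1, v≡3 (mod 19); (7|19)=+1, (3|19)=-1; sign (−1)^0·+1^1·-1^0 = +1.
(a,b)_2: α=-4, β=-6; u≡3, v≡7 (mod 8); ε(u)ε(v)=1·1, αω(v)=-4·0, βω(u)=-6·1; sum ≡ 1  ⇒  -1.
(a,b)_29: α=1, u≡13; β=2, v≡8 (mod 29); (13|29)=+1, (8|29)=-1; sign (−1)^0·+1^2·-1^1 = -1.
(a,b)_7: α=4, u≡6; β=6, v≡4 (mod 7); (6|7)=-1, (4|7)=+1; sign (−1)^0·-1^6·+1^4 = +1.
(a,b)_37: α=0, u≡13; β=1, v≡27 (mod 37); (13|37)=-1, (27|37)=+1; sign (−1)^0·-1^1·+1^0 = -1.
(a,b)_3: α=4, u≡1; β=4, v≡1 (mod 3); (1|3)=+1, (1|3)=+1; sign (−1)^0·+1^4·+1^4 = +1.
(a,b)_53: α=2, u≡25; β=3, v≡50 (mod 53); (25|53)=+1, (50|53)=-1; sign (−1)^0·+1^3·-1^2 = +1.
(a,b)_23: α=0, u≡10; β=2, v≡19 (mod 23); (10|23)=-1, (19|23)=-1; sign (−1)^0·-1^2·-1^0 = +1.
(a,b)_∞: sgn(-29)=−, sgn(-1602137)=−, so -1.
(a,b)_17: α=-4, u≡5; β=-6, v≡10 (mod 17); (5|17)=-1, (10|17)=-1; sign (−1)^0·-1^-6·-1^-4 = +1.
(a,b)_5: α=2, u≡1; β=4, v≡3 (mod 5); (1|5)=+1, (3|5)=-1; sign (−1)^0·+1^4·-1^2 = +1.
(a,b)_11: α=2, u≡4; β=2, v≡7 (mod 11); (4|11)=+1, (7|11)=-1; sign (−1)^0·+1^2·-1^2 = +1.
Ram(-29, -1602137) = {2, 29, 37, ∞}; no ℚ_2-point on the conic.

[2, 29, 37, inf]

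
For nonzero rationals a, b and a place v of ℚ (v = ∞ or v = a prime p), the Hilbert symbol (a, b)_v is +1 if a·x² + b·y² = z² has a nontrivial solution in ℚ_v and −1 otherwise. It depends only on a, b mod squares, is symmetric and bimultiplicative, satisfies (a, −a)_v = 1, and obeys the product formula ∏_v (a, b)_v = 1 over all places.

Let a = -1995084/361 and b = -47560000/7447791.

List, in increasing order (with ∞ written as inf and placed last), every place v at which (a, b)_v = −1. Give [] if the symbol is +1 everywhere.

[13, 29, 41, inf]

(a, b) ≡ (-1131, -46371) mod (ℚ^×)²; places V = {2, 3, 5, 7, 13, 19, 23, 29, 41, ∞}.
(a,b)_13: α=1, u≡1; β=-1, v≡11 (mod 13); (1|13)=+1, (11|13)=-1; sign (−1)^0·+1^-1·-1^1 = -1.
(a,b)_29: α=1, u≡15; β=1, v≡6 (mod 29); (15|29)=-1, (6|29)=+1; sign (−1)^0·-1^1·+1^1 = -1.
(a,b)_19: α=-2, u≡11; β=-2, v≡12 (mod 19); (11|19)=+1, (12|19)=-1; sign (−1)^0·+1^-2·-1^-2 = +1.
(a,b)_41: α=0, u≡3; β=1, v≡3 (mod 41); (3|41)=-1, (3|41)=-1; sign (−1)^0·-1^1·-1^0 = -1.
(a,b)_23: α=0, u≡19; β=-2, v≡7 (mod 23); (19|23)=-1, (7|23)=-1; sign (−1)^0·-1^-2·-1^0 = +1.
(a,b)_2: α=2, β=6; u≡5, v≡5 (mod 8); ε(u)ε(v)=0·0, αω(v)=2·1, βω(u)=6·1; sum ≡ 0  ⇒  +1.
(a,b)_∞: sgn(-1131)=−, sgn(-46371)=−, so -1.
(a,b)_5: α=0, u≡1; β=4, v≡4 (mod 5); (1|5)=+1, (4|5)=+1; sign (−1)^0·+1^4·+1^0 = +1.
(a,b)_3: α=3, u≡1; β=-1, v≡2 (mod 3); (1|3)=+1, (2|3)=-1; sign (−1)^1·+1^-1·-1^3 = +1.
(a,b)_7: α=2, u≡6; β=0, v≡2 (mod 7); (6|7)=-1, (2|7)=+1; sign (−1)^0·-1^0·+1^2 = +1.
|Ram(-1131, -46371)| = 4, even; anisotropic at {13, 29, 41, ∞}.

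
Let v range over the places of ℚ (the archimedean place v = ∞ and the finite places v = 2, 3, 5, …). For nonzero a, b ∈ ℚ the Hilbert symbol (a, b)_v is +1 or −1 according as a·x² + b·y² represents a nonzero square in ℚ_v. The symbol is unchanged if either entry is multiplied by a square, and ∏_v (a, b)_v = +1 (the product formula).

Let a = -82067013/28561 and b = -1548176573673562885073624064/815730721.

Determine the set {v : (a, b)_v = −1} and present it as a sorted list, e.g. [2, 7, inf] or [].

[3, inf]

Mod squares: a ≡ -20677, b ≡ -759. Check v ∈ {∞, 2, 3, 7, 11, 13, 23, 29, 31}.
v=2: v_2(a)=0, v_2(b)=10; units ≡ 3, 1 (mod 8); ε·ε+αω+βω = 1·0+0·0+10·1 ≡ 0  ⇒  (a,b)_2 = +1.
v=31: a=31^1·(≡17), b=31^4·(≡14) mod 31; (17|31)=-1, (14|31)=+1; (−1)^{1·4·15}·(-1)^4·(+1)^1 = +1.
v=23: a=23^1·(≡19), b=23^3·(≡3) mod 23; (19|23)=-1, (3|23)=+1; (−1)^{1·3·11}·(-1)^3·(+1)^1 = +1.
v=29: a=29^1·(≡12), b=29^4·(≡28) mod 29; (12|29)=-1, (28|29)=+1; (−1)^{1·4·14}·(-1)^4·(+1)^1 = +1.
v=7: a=7^2·(≡4), b=7^8·(≡2) mod 7; (4|7)=+1, (2|7)=+1; (−1)^{2·8·3}·(+1)^8·(+1)^2 = +1.
v=∞: -20677 < 0 and -759 < 0  ⇒  (a,b)_∞ = -1.
v=11: a=11^0·(≡1), b=11^1·(≡8) mod 11; (1|11)=+1, (8|11)=-1; (−1)^{0·1·5}·(+1)^1·(-1)^0 = +1.
v=3: a=3^4·(≡2), b=3^1·(≡2) mod 3; (2|3)=-1, (2|3)=-1; (−1)^{4·1·1}·(-1)^1·(-1)^4 = -1.
v=13: a=13^-4·(≡11), b=13^-8·(≡6) mod 13; (11|13)=-1, (6|13)=-1; (−1)^{-4·-8·6}·(-1)^-8·(-1)^-4 = +1.
|Ram(-20677, -759)| = 2, even; anisotropic at {3, ∞}.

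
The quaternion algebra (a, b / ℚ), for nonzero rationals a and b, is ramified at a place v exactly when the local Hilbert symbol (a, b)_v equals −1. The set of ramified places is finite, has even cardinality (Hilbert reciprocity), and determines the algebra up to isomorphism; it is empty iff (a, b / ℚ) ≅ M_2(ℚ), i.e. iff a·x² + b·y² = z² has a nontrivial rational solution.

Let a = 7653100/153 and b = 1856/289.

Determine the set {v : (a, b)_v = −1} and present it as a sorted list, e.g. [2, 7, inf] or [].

Mod squares: a ≡ 1547, b ≡ 29. Check v ∈ {∞, 2, 3, 5, 7, 13, 17, 29}.
v=3: a=3^-2·(≡2), b=3^0·(≡2) mod 3; (2|3)=-1, (2|3)=-1; (−1)^{-2·0·1}·(-1)^0·(-1)^-2 = +1.
v=13: a=13^1·(≡6), b=13^0·(≡12) mod 13; (6|13)=-1, (12|13)=+1; (−1)^{1·0·6}·(-1)^0·(+1)^1 = +1.
v=17: a=17^-1·(≡12), b=17^-2·(≡3) mod 17; (12|17)=-1, (3|17)=-1; (−1)^{-1·-2·8}·(-1)^-2·(-1)^-1 = -1.
v=29: a=29^2·(≡21), b=29^1·(≡23) mod 29; (21|29)=-1, (23|29)=+1; (−1)^{2·1·14}·(-1)^1·(+1)^2 = -1.
v=7: a=7^1·(≡2), b=7^0·(≡4) mod 7; (2|7)=+1, (4|7)=+1; (−1)^{1·0·3}·(+1)^0·(+1)^1 = +1.
v=∞: 1547 > 0 and 29 > 0  ⇒  (a,b)_∞ = +1.
v=2: v_2(a)=2, v_2(b)=6; units ≡ 3, 5 (mod 8); ε·ε+αω+βω = 1·0+2·1+6·1 ≡ 0  ⇒  (a,b)_2 = +1.
v=5: a=5^2·(≡3), b=5^0·(≡4) mod 5; (3|5)=-1, (4|5)=+1; (−1)^{2·0·2}·(-1)^0·(+1)^2 = +1.
Ram(1547, 29) = {17, 29}; no ℚ_17-point on the conic.

[17, 29]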